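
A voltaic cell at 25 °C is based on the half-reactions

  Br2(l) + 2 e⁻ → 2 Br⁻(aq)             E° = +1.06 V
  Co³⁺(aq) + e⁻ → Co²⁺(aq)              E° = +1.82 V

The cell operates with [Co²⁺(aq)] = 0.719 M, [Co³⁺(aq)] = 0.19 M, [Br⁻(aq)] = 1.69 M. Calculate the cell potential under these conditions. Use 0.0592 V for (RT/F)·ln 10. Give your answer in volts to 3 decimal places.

The Co³⁺/Co²⁺ couple has the more positive E°, so it is the cathode; Br₂/Br⁻ is the anode.
E°cell = +1.82 − (+1.06) = +0.76 V, with n = 2 electrons transferred.
Balancing gives 2 Co³⁺(aq) + 2 Br⁻(aq) → 2 Co²⁺(aq) + Br2(l); hence Q = [Co²⁺(aq)]^2 / ([Co³⁺(aq)]^2·[Br⁻(aq)]^2) = 5.01 (log Q = 0.700).
By the Nernst equation, E = +0.76 − (0.0592/2)·(0.700) = +0.739 V.

+0.739 V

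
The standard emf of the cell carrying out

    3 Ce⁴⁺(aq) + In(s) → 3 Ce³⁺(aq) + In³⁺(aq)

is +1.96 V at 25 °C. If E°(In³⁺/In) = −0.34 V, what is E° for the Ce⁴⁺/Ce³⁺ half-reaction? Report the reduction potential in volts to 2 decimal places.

+1.62 V

In the reaction as written the Ce⁴⁺/Ce³⁺ couple is reduced (cathode) and In³⁺/In is oxidized (anode), so E°cell = E°(Ce⁴⁺/Ce³⁺) − E°(In³⁺/In).
E°(Ce⁴⁺/Ce³⁺) = E°cell + E°(anode) = +1.96 + (−0.34) = +1.62 V.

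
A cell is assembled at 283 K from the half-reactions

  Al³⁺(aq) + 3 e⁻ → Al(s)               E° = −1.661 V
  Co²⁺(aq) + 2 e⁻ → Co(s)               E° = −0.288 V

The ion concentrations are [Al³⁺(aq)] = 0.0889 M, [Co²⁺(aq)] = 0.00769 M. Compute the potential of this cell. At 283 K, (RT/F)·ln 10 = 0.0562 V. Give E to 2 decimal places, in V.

+1.33 V

The Co²⁺/Co couple has the more positive E°, so it is the cathode; Al³⁺/Al is the anode.
E°cell = −0.288 − (−1.661) = +1.373 V, with n = 6 electrons transferred.
For the overall reaction 3 Co²⁺(aq) + 2 Al(s) → 3 Co(s) + 2 Al³⁺(aq), Q = [Al³⁺(aq)]^2 / [Co²⁺(aq)]^3 = 1.74×10^4, giving log Q = 4.240.
By the Nernst equation, E = +1.373 − (0.0562/6)·(4.240) = +1.33 V.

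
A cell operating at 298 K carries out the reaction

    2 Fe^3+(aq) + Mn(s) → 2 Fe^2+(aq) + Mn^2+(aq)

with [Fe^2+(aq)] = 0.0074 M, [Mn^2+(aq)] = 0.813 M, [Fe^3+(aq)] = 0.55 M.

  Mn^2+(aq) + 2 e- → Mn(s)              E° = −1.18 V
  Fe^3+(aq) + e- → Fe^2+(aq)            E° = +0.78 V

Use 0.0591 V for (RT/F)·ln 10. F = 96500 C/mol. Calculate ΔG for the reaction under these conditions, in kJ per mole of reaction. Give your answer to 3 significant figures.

−400 kJ/mol

The standard cell potential is +0.78 − (−1.18) = +1.96 V, with n = 2 electrons in the balanced equation.
Here Q = ([Fe^2+(aq)]^2·[Mn^2+(aq)]) / [Fe^3+(aq)]^2 = 0.000147 (log Q = −3.832), giving E = +1.96 − (0.0591/2)·(−3.832) = +2.0732 V.
ΔG = −nFE = −(2)(96500)(+2.0732) J/mol = −400 kJ/mol.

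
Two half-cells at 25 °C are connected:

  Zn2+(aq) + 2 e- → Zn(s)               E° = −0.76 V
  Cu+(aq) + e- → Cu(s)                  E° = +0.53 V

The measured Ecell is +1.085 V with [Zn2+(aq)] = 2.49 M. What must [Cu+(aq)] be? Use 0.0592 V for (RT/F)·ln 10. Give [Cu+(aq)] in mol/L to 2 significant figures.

0.00054 M

Cu⁺/Cu is the cathode (higher E°); E°cell = +0.53 − (−0.76) = +1.29 V with n = 2.
Since E = E° − (0.0592/n)·log Q, log Q = n(E° − E)/0.0592 = 6.926.
The balanced reaction is 2 Cu+(aq) + Zn(s) → 2 Cu(s) + Zn2+(aq), so Q = [Zn2+(aq)] / [Cu+(aq)]^2.
Solving for the unknown gives log [Cu+(aq)] = −3.265, so [Cu+(aq)] ≈ 0.00054 M.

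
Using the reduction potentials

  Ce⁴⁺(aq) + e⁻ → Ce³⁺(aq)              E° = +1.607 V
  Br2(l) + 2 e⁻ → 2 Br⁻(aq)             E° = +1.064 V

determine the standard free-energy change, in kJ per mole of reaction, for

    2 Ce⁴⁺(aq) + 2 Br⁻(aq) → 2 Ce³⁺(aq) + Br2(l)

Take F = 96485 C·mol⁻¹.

−105 kJ/mol

In the reaction as written Ce⁴⁺(aq) is reduced, so the Ce⁴⁺/Ce³⁺ couple is the cathode and Br₂/Br⁻ is the anode.
E°cell = +1.607 − (+1.064) = +0.543 V; balancing electrons gives n = 2.
ΔG° = −nFE°cell = −(2)(96485)(+0.543) J/mol = −105 kJ/mol.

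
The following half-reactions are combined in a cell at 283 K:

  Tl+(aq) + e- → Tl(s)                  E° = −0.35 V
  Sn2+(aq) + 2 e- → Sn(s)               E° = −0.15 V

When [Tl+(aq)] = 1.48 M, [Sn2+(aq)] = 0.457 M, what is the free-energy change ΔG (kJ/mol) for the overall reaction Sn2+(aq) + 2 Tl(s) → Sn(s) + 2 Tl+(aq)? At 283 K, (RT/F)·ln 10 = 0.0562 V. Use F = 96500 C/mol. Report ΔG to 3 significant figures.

−34.9 kJ/mol

E°cell = −0.15 − (−0.35) = +0.20 V; the balanced reaction transfers n = 2 electrons.
The reaction quotient is [Tl+(aq)]^2 / [Sn2+(aq)] = 4.79; by Nernst, E = +0.20 − (0.0562/2)(0.681) = +0.1809 V.
Then ΔG = −nFE = −2 × 96500 × +0.1809 J/mol = −34.9 kJ/mol.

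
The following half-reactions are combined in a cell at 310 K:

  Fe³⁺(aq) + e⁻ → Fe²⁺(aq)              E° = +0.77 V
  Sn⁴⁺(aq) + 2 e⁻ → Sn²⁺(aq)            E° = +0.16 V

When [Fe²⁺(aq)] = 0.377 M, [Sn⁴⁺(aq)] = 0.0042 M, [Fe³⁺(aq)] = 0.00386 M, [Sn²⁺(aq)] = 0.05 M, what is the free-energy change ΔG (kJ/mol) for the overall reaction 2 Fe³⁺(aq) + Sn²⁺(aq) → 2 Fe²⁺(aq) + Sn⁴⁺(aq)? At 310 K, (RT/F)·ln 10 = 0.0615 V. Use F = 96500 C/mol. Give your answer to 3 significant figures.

−100 kJ/mol

E°cell = +0.77 − (+0.16) = +0.61 V; the balanced reaction transfers n = 2 electrons.
Here Q = ([Fe²⁺(aq)]^2·[Sn⁴⁺(aq)]) / ([Fe³⁺(aq)]^2·[Sn²⁺(aq)]) = 801 (log Q = 2.904), giving E = +0.61 − (0.0615/2)·(2.904) = +0.5207 V.
Finally ΔG = −nFE = −(2)(96500 C/mol)(+0.5207 V) = −100 kJ/mol.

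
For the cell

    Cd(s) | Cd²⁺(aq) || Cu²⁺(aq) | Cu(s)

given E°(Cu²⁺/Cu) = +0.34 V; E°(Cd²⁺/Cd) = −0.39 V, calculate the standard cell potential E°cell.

By convention the left-hand electrode in cell notation is the anode (oxidation) and the right-hand electrode is the cathode (reduction).
E°cell = E°(right) − E°(left) = +0.34 − (−0.39) = +0.73 V.

+0.73 V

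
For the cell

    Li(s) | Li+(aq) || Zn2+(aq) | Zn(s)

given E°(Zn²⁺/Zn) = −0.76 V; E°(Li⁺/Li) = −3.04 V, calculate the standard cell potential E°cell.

By convention the left-hand electrode in cell notation is the anode (oxidation) and the right-hand electrode is the cathode (reduction).
E°cell = E°(right) − E°(left) = −0.76 − (−3.04) = +2.28 V.

+2.28 V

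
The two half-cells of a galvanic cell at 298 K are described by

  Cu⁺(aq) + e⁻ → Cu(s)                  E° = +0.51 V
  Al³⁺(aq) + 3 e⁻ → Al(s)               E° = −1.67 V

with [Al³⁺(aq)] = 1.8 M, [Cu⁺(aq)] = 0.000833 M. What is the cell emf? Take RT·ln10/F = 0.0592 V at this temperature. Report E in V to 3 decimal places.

Since E°(Cu⁺/Cu) > E°(Al³⁺/Al), Cu⁺/Cu serves as the cathode.
E°cell = +0.51 − (−1.67) = +2.18 V, with n = 3 electrons transferred.
The balanced reaction is 3 Cu⁺(aq) + Al(s) → 3 Cu(s) + Al³⁺(aq), so Q = [Al³⁺(aq)] / [Cu⁺(aq)]^3 = 3.11×10^9 and log Q = 9.493.
Applying E = E° − (RT ln10/nF)·log Q gives +2.18 − (0.0592/3)(9.493) = +1.993 V.

+1.993 V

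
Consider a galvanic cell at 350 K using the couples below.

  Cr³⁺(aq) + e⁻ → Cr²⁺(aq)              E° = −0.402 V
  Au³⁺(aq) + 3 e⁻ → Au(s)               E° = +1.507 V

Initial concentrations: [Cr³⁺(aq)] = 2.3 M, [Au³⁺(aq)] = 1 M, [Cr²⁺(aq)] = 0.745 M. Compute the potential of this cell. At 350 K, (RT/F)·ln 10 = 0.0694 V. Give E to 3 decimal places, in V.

+1.875 V

Au³⁺/Au is reduced (cathode, E° = +1.507 V) and Cr³⁺/Cr²⁺ is oxidized (anode).
E°cell = E°cat − E°an = +1.507 − (−0.402) = +1.909 V; n = 3.
The balanced reaction is Au³⁺(aq) + 3 Cr²⁺(aq) → Au(s) + 3 Cr³⁺(aq), so Q = [Cr³⁺(aq)]^3 / ([Au³⁺(aq)]·[Cr²⁺(aq)]^3) = 29.4 and log Q = 1.469.
By the Nernst equation, E = +1.909 − (0.0694/3)·(1.469) = +1.875 V.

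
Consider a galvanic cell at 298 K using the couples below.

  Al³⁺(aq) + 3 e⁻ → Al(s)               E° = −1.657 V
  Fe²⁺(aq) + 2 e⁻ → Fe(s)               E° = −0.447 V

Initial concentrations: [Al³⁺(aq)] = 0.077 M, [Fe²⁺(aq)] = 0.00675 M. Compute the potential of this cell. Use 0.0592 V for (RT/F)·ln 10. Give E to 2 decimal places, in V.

+1.17 V

The Fe²⁺/Fe couple has the more positive E°, so it is the cathode; Al³⁺/Al is the anode.
E°cell = E°cat − E°an = −0.447 − (−1.657) = +1.210 V; n = 6.
Balancing gives 3 Fe²⁺(aq) + 2 Al(s) → 3 Fe(s) + 2 Al³⁺(aq); hence Q = [Al³⁺(aq)]^2 / [Fe²⁺(aq)]^3 = 1.93×10^4 (log Q = 4.285).
E = E° − (0.0592/n)·log Q = +1.210 − (0.0592/6)(4.285) = +1.17 V.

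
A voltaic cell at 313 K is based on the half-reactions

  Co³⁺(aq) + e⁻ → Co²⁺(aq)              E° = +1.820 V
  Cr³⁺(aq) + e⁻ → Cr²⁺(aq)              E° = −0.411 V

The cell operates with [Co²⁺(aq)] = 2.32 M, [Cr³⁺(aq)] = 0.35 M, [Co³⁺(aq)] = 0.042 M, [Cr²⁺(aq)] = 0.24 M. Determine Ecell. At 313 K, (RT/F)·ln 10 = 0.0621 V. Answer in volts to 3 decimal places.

+2.113 V

The Co³⁺/Co²⁺ couple has the more positive E°, so it is the cathode; Cr³⁺/Cr²⁺ is the anode.
The standard potential is +1.820 − (−0.411) = +2.231 V and the balanced reaction transfers n = 1 electron.
For the overall reaction Co³⁺(aq) + Cr²⁺(aq) → Co²⁺(aq) + Cr³⁺(aq), Q = ([Co²⁺(aq)]·[Cr³⁺(aq)]) / ([Co³⁺(aq)]·[Cr²⁺(aq)]) = 80.6, giving log Q = 1.906.
E = E° − (0.0621/n)·log Q = +2.231 − (0.0621/1)(1.906) = +2.113 V.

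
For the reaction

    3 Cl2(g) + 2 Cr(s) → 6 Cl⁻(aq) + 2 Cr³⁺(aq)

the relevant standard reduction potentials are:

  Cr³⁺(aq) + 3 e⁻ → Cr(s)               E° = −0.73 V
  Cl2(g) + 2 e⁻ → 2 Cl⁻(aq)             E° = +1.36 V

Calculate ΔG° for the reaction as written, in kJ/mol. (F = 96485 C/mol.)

−1210 kJ/mol

In the reaction as written Cl2(g) is reduced, so the Cl₂/Cl⁻ couple is the cathode and Cr³⁺/Cr is the anode.
E°cell = +1.36 − (−0.73) = +2.09 V; balancing electrons gives n = 6.
ΔG° = −nFE°cell = −(6)(96485)(+2.09) J/mol = −1210 kJ/mol.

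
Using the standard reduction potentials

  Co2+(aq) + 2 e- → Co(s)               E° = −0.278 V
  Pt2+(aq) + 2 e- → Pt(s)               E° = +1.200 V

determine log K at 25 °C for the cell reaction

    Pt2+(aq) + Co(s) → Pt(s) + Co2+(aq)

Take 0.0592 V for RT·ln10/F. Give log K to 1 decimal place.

log K = 49.9

The Pt²⁺/Pt couple is reduced (cathode); E°cell = +1.200 − (−0.278) = +1.478 V with n = 2.
At equilibrium E = 0, so log K = nE°cell / 0.0592 = (2)(+1.478) / 0.0592 = 49.9.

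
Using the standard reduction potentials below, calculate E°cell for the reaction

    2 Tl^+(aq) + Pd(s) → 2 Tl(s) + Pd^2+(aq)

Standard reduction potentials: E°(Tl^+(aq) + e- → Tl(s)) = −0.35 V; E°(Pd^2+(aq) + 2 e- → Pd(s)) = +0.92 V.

−1.27 V

In the reaction as written, Tl^+(aq) is reduced (cathode) and Pd^2+(aq) is produced by oxidation at the anode.
E°cell = E°(cathode) − E°(anode) = −0.35 − (+0.92) = −1.27 V.
The negative E°cell means the reaction is non-spontaneous in the direction written.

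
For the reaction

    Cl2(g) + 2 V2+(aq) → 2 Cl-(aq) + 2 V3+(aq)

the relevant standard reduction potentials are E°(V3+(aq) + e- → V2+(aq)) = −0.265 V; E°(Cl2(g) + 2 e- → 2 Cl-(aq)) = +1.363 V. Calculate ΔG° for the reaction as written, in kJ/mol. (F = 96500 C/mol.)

−314 kJ/mol

In the reaction as written Cl2(g) is reduced, so the Cl₂/Cl⁻ couple is the cathode and V³⁺/V²⁺ is the anode.
E°cell = +1.363 − (−0.265) = +1.628 V; balancing electrons gives n = 2.
ΔG° = −nFE°cell = −(2)(96500)(+1.628) J/mol = −314 kJ/mol.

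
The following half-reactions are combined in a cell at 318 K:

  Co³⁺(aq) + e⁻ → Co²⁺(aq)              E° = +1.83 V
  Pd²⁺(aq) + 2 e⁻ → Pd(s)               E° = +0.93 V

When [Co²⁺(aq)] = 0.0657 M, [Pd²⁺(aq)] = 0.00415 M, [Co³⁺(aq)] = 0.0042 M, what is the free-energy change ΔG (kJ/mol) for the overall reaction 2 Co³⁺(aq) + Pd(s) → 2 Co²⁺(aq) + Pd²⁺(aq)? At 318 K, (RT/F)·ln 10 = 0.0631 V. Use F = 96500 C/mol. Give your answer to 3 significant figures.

With Co³⁺/Co²⁺ reduced at the cathode, E°cell = +1.83 − (+0.93) = +0.90 V and n = 2.
Here Q = ([Co²⁺(aq)]^2·[Pd²⁺(aq)]) / [Co³⁺(aq)]^2 = 1.02 (log Q = 0.007), giving E = +0.90 − (0.0631/2)·(0.007) = +0.8998 V.
Then ΔG = −nFE = −2 × 96500 × +0.8998 J/mol = −174 kJ/mol.

−174 kJ/mol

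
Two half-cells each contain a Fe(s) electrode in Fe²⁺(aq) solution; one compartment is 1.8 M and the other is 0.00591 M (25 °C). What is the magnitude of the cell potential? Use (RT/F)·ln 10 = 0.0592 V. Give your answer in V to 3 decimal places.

0.074 V

For a concentration cell E°cell = 0, since both electrodes use the same couple.
The compartment with the higher Fe²⁺(aq) concentration (1.8 M) acts as the cathode; ions are reduced there and produced at the dilute (0.00591 M) anode.
With n = 2, Ecell = −(0.0592/2)·log([dilute]/[conc]) = −(0.0592/2)·log(0.00591/1.8) = +0.074 V.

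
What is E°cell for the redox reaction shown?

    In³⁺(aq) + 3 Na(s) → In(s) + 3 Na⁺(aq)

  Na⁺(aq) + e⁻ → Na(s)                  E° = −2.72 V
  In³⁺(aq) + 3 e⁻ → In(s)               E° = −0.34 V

In³⁺(aq) gains electrons, so the In³⁺/In couple is the cathode; the Na⁺/Na couple is the anode.
E°cell = E°(cathode) − E°(anode) = −0.34 − (−2.72) = +2.38 V.

+2.38 V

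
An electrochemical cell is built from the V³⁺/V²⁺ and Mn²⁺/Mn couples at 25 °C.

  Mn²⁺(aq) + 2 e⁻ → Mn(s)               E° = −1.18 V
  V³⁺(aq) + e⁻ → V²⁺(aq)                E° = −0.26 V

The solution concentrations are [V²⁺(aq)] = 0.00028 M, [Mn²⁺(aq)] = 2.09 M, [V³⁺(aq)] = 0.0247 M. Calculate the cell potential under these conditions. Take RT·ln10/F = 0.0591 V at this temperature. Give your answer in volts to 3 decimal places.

+1.026 V

The V³⁺/V²⁺ couple has the more positive E°, so it is the cathode; Mn²⁺/Mn is the anode.
The standard potential is −0.26 − (−1.18) = +0.92 V and the balanced reaction transfers n = 2 electrons.
The balanced reaction is 2 V³⁺(aq) + Mn(s) → 2 V²⁺(aq) + Mn²⁺(aq), so Q = ([V²⁺(aq)]^2·[Mn²⁺(aq)]) / [V³⁺(aq)]^2 = 0.000269 and log Q = −3.571.
E = E° − (0.0591/n)·log Q = +0.92 − (0.0591/2)(−3.571) = +1.026 V.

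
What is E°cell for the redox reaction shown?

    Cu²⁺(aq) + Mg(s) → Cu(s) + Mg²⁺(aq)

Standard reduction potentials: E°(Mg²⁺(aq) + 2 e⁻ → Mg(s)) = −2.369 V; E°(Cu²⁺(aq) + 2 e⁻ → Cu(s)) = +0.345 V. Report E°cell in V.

+2.714 V

In the reaction as written, Cu²⁺(aq) is reduced (cathode) and Mg²⁺(aq) is produced by oxidation at the anode.
E°cell = E°(cathode) − E°(anode) = +0.345 − (−2.369) = +2.714 V.
The positive value indicates the reaction is spontaneous as written.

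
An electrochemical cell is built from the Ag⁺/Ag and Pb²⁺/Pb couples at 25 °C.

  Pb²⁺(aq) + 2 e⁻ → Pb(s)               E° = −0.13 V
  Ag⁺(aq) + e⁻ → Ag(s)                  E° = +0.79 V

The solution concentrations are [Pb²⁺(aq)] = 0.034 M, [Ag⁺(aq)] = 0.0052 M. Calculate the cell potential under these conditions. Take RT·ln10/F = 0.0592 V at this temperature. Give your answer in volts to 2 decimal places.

+0.83 V

The Ag⁺/Ag couple has the more positive E°, so it is the cathode; Pb²⁺/Pb is the anode.
E°cell = E°cat − E°an = +0.79 − (−0.13) = +0.92 V; n = 2.
For the overall reaction 2 Ag⁺(aq) + Pb(s) → 2 Ag(s) + Pb²⁺(aq), Q = [Pb²⁺(aq)] / [Ag⁺(aq)]^2 = 1.26×10^3, giving log Q = 3.099.
Applying E = E° − (RT ln10/nF)·log Q gives +0.92 − (0.0592/2)(3.099) = +0.83 V.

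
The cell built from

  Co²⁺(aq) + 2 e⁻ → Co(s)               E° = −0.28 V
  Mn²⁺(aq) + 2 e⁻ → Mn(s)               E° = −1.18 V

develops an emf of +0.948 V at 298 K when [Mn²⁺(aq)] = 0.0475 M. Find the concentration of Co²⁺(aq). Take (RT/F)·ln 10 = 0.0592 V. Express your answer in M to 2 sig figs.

2.0 M

With Co²⁺/Co at the cathode and Mn²⁺/Mn at the anode, E°cell = −0.28 − (−1.18) = +0.90 V (n = 2).
From the Nernst equation, log Q = n(E° − E)/0.0592 = 2·(+0.90 − (+0.948))/0.0592 = −1.622.
Balancing electrons gives Co²⁺(aq) + Mn(s) → Co(s) + Mn²⁺(aq); thus Q = [Mn²⁺(aq)] / [Co²⁺(aq)].
Isolating [Co²⁺(aq)] in Q = 10^{−1.622} yields log [Co²⁺(aq)] = 0.299, i.e. 2.0 M.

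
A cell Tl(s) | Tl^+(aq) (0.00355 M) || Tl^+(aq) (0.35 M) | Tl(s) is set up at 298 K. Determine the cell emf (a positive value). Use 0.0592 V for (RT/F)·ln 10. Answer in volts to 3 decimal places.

For a concentration cell E°cell = 0, since both electrodes use the same couple.
The compartment with the higher Tl^+(aq) concentration (0.35 M) acts as the cathode; ions are reduced there and produced at the dilute (0.00355 M) anode.
With n = 1, Ecell = −(0.0592/1)·log([dilute]/[conc]) = −(0.0592/1)·log(0.00355/0.35) = +0.118 V.

0.118 V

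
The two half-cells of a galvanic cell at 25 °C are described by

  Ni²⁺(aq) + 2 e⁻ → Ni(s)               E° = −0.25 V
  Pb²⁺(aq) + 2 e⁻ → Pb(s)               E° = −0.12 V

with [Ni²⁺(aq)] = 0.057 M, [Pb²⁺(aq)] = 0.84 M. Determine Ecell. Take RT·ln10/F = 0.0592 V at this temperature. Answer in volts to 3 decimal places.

+0.165 V

Pb²⁺/Pb is reduced (cathode, E° = −0.12 V) and Ni²⁺/Ni is oxidized (anode).
E°cell = −0.12 − (−0.25) = +0.13 V, with n = 2 electrons transferred.
For the overall reaction Pb²⁺(aq) + Ni(s) → Pb(s) + Ni²⁺(aq), Q = [Ni²⁺(aq)] / [Pb²⁺(aq)] = 0.0679, giving log Q = −1.168.
By the Nernst equation, E = +0.13 − (0.0592/2)·(−1.168) = +0.165 V.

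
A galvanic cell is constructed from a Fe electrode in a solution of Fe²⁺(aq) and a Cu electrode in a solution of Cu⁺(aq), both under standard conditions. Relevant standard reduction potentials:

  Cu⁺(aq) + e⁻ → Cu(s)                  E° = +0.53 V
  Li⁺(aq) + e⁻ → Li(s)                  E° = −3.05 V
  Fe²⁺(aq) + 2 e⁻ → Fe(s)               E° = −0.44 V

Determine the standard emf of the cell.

+0.97 V

Of the two couples in this cell, the one with the more positive reduction potential is reduced at the cathode: here that is Cu⁺/Cu (+0.53 V); Fe²⁺/Fe (−0.44 V) is the anode.
E°cell = E°(cathode) − E°(anode) = +0.53 − (−0.44) = +0.97 V.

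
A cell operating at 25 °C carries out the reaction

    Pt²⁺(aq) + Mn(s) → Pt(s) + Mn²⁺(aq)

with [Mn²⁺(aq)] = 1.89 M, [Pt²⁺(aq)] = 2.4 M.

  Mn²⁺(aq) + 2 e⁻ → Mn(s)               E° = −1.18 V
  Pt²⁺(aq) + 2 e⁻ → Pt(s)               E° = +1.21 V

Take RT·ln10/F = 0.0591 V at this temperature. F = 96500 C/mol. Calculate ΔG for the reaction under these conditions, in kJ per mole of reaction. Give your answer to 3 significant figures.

E°cell = +1.21 − (−1.18) = +2.39 V; the balanced reaction transfers n = 2 electrons.
Here Q = [Mn²⁺(aq)] / [Pt²⁺(aq)] = 0.787 (log Q = −0.104), giving E = +2.39 − (0.0591/2)·(−0.104) = +2.3931 V.
Finally ΔG = −nFE = −(2)(96500 C/mol)(+2.3931 V) = −462 kJ/mol.

−462 kJ/mol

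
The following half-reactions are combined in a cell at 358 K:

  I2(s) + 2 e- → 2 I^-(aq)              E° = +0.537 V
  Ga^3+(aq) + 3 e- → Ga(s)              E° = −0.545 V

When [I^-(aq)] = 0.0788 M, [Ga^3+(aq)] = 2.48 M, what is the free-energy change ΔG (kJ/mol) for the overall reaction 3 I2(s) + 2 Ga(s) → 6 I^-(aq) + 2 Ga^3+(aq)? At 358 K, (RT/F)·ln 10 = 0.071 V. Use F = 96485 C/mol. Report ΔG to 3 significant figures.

−666 kJ/mol

The standard cell potential is +0.537 − (−0.545) = +1.082 V, with n = 6 electrons in the balanced equation.
Q = [I^-(aq)]^6·[Ga^3+(aq)]^2 = 1.47×10^−6, so log Q = −5.832 and E = +1.082 − (0.071/6)(−5.832) = +1.1510 V.
Then ΔG = −nFE = −6 × 96485 × +1.1510 J/mol = −666 kJ/mol.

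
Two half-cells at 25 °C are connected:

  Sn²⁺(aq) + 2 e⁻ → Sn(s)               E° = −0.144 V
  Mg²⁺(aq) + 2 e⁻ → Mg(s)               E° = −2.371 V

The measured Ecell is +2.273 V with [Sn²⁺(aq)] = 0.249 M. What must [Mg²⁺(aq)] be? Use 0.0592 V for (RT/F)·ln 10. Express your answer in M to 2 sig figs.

0.0070 M

Sn²⁺/Sn is the cathode (higher E°); E°cell = −0.144 − (−2.371) = +2.227 V with n = 2.
Rearranging E = E° − (0.0592/n)·log Q gives log Q = 2(+2.227 − (+2.273))/0.0592 = −1.554.
For Sn²⁺(aq) + Mg(s) → Sn(s) + Mg²⁺(aq), the reaction quotient is Q = [Mg²⁺(aq)] / [Sn²⁺(aq)].
Substituting the known concentrations and solving, log [Mg²⁺(aq)] = −2.158 and [Mg²⁺(aq)] = 0.0070 M.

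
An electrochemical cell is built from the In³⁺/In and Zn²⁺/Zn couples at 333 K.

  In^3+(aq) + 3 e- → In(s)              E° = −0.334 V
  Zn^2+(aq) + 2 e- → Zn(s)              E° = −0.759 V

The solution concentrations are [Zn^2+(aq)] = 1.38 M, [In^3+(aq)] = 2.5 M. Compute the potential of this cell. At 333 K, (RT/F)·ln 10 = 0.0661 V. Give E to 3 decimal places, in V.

+0.429 V

The In³⁺/In couple has the more positive E°, so it is the cathode; Zn²⁺/Zn is the anode.
E°cell = −0.334 − (−0.759) = +0.425 V, with n = 6 electrons transferred.
The balanced reaction is 2 In^3+(aq) + 3 Zn(s) → 2 In(s) + 3 Zn^2+(aq), so Q = [Zn^2+(aq)]^3 / [In^3+(aq)]^2 = 0.42 and log Q = −0.376.
Applying E = E° − (RT ln10/nF)·log Q gives +0.425 − (0.0661/6)(−0.376) = +0.429 V.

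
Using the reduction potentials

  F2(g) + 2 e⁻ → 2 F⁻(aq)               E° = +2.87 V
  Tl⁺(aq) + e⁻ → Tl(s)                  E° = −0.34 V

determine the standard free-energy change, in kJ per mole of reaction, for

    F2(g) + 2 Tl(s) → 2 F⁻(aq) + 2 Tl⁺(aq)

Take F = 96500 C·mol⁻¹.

In the reaction as written F2(g) is reduced, so the F₂/F⁻ couple is the cathode and Tl⁺/Tl is the anode.
E°cell = +2.87 − (−0.34) = +3.21 V; balancing electrons gives n = 2.
ΔG° = −nFE°cell = −(2)(96500)(+3.21) J/mol = −620 kJ/mol.

−620 kJ/mol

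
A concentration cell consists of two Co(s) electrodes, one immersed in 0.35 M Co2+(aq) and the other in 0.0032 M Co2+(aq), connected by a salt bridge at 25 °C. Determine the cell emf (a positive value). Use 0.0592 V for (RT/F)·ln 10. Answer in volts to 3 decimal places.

0.060 V

For a concentration cell E°cell = 0, since both electrodes use the same couple.
The compartment with the higher Co2+(aq) concentration (0.35 M) acts as the cathode; ions are reduced there and produced at the dilute (0.0032 M) anode.
With n = 2, Ecell = −(0.0592/2)·log([dilute]/[conc]) = −(0.0592/2)·log(0.0032/0.35) = +0.060 V.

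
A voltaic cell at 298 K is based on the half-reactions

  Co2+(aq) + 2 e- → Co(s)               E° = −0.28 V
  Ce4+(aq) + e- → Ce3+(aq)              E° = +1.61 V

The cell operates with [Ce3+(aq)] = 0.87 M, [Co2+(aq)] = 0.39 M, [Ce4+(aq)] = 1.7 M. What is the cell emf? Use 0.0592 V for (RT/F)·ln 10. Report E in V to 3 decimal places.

+1.919 V

The Ce⁴⁺/Ce³⁺ couple has the more positive E°, so it is the cathode; Co²⁺/Co is the anode.
The standard potential is +1.61 − (−0.28) = +1.89 V and the balanced reaction transfers n = 2 electrons.
The balanced reaction is 2 Ce4+(aq) + Co(s) → 2 Ce3+(aq) + Co2+(aq), so Q = ([Ce3+(aq)]^2·[Co2+(aq)]) / [Ce4+(aq)]^2 = 0.102 and log Q = −0.991.
By the Nernst equation, E = +1.89 − (0.0592/2)·(−0.991) = +1.919 V.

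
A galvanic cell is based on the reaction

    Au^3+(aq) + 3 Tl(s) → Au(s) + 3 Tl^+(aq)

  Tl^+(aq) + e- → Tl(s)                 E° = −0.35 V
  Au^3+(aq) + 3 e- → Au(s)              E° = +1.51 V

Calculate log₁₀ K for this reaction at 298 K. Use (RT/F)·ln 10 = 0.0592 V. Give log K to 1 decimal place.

log K = 94.3

The Au³⁺/Au couple is reduced (cathode); E°cell = +1.51 − (−0.35) = +1.86 V with n = 3.
At equilibrium E = 0, so log K = nE°cell / 0.0592 = (3)(+1.86) / 0.0592 = 94.3.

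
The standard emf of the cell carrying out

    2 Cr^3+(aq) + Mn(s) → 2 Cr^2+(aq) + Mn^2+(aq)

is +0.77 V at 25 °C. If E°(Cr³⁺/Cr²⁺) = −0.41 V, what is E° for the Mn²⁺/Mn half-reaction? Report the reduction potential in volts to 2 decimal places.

In the reaction as written the Cr³⁺/Cr²⁺ couple is reduced (cathode) and Mn²⁺/Mn is oxidized (anode), so E°cell = E°(Cr³⁺/Cr²⁺) − E°(Mn²⁺/Mn).
E°(Mn²⁺/Mn) = E°(cathode) − E°cell = −0.41 − (+0.77) = −1.18 V.

−1.18 V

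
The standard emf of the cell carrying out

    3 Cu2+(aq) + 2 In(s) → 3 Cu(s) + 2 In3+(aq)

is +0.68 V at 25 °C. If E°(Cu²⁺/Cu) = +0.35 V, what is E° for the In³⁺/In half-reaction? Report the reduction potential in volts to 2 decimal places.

In the reaction as written the Cu²⁺/Cu couple is reduced (cathode) and In³⁺/In is oxidized (anode), so E°cell = E°(Cu²⁺/Cu) − E°(In³⁺/In).
E°(In³⁺/In) = E°(cathode) − E°cell = +0.35 − (+0.68) = −0.33 V.

−0.33 V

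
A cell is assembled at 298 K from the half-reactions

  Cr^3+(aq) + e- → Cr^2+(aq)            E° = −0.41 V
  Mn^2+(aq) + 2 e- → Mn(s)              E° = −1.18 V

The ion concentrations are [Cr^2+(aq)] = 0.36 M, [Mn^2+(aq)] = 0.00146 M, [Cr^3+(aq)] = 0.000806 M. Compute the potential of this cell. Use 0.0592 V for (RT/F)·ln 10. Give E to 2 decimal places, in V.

Since E°(Cr³⁺/Cr²⁺) > E°(Mn²⁺/Mn), Cr³⁺/Cr²⁺ serves as the cathode.
E°cell = E°cat − E°an = −0.41 − (−1.18) = +0.77 V; n = 2.
The balanced reaction is 2 Cr^3+(aq) + Mn(s) → 2 Cr^2+(aq) + Mn^2+(aq), so Q = ([Cr^2+(aq)]^2·[Mn^2+(aq)]) / [Cr^3+(aq)]^2 = 291 and log Q = 2.464.
E = E° − (0.0592/n)·log Q = +0.77 − (0.0592/2)(2.464) = +0.70 V.

+0.70 V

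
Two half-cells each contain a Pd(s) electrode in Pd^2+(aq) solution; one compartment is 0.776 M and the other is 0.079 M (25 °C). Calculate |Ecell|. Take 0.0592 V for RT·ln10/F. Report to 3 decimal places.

0.029 V

For a concentration cell E°cell = 0, since both electrodes use the same couple.
The compartment with the higher Pd^2+(aq) concentration (0.776 M) acts as the cathode; ions are reduced there and produced at the dilute (0.079 M) anode.
With n = 2, Ecell = −(0.0592/2)·log([dilute]/[conc]) = −(0.0592/2)·log(0.079/0.776) = +0.029 V.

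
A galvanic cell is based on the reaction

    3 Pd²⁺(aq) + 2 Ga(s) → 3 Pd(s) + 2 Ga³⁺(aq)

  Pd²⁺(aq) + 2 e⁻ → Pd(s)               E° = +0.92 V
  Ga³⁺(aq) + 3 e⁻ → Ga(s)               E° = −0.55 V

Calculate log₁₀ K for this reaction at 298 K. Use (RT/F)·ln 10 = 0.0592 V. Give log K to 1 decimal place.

log K = 149.0

The Pd²⁺/Pd couple is reduced (cathode); E°cell = +0.92 − (−0.55) = +1.47 V with n = 6.
At equilibrium E = 0, so log K = nE°cell / 0.0592 = (6)(+1.47) / 0.0592 = 149.0.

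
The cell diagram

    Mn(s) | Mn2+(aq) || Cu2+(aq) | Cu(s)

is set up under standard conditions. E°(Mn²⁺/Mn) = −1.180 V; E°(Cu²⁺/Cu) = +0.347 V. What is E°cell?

By convention the left-hand electrode in cell notation is the anode (oxidation) and the right-hand electrode is the cathode (reduction).
E°cell = E°(right) − E°(left) = +0.347 − (−1.180) = +1.527 V.

+1.527 V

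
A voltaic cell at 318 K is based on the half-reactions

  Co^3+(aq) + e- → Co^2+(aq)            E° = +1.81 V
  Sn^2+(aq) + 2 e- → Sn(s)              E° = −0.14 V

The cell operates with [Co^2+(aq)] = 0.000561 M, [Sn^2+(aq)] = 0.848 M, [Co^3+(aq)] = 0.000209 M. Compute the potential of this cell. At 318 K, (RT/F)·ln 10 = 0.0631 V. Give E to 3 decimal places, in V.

The Co³⁺/Co²⁺ couple has the more positive E°, so it is the cathode; Sn²⁺/Sn is the anode.
The standard potential is +1.81 − (−0.14) = +1.95 V and the balanced reaction transfers n = 2 electrons.
Balancing gives 2 Co^3+(aq) + Sn(s) → 2 Co^2+(aq) + Sn^2+(aq); hence Q = ([Co^2+(aq)]^2·[Sn^2+(aq)]) / [Co^3+(aq)]^2 = 6.11 (log Q = 0.786).
By the Nernst equation, E = +1.95 − (0.0631/2)·(0.786) = +1.925 V.

+1.925 V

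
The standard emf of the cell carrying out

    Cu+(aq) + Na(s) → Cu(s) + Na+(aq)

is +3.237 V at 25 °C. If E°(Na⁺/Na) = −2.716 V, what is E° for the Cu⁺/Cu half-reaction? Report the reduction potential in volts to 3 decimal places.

+0.521 V

In the reaction as written the Cu⁺/Cu couple is reduced (cathode) and Na⁺/Na is oxidized (anode), so E°cell = E°(Cu⁺/Cu) − E°(Na⁺/Na).
E°(Cu⁺/Cu) = E°cell + E°(anode) = +3.237 + (−2.716) = +0.521 V.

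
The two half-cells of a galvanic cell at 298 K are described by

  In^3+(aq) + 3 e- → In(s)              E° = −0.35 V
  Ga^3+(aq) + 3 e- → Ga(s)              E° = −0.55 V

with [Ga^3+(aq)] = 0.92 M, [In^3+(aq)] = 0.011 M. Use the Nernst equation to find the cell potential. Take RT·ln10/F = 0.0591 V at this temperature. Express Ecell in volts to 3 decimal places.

Since E°(In³⁺/In) > E°(Ga³⁺/Ga), In³⁺/In serves as the cathode.
The standard potential is −0.35 − (−0.55) = +0.20 V and the balanced reaction transfers n = 3 electrons.
The balanced reaction is In^3+(aq) + Ga(s) → In(s) + Ga^3+(aq), so Q = [Ga^3+(aq)] / [In^3+(aq)] = 83.6 and log Q = 1.922.
By the Nernst equation, E = +0.20 − (0.0591/3)·(1.922) = +0.162 V.

+0.162 V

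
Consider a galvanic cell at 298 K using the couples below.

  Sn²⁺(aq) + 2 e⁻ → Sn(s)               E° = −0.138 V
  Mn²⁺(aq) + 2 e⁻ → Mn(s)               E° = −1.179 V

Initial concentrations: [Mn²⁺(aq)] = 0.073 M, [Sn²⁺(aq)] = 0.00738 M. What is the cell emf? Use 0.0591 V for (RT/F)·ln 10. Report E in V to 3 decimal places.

Since E°(Sn²⁺/Sn) > E°(Mn²⁺/Mn), Sn²⁺/Sn serves as the cathode.
E°cell = −0.138 − (−1.179) = +1.041 V, with n = 2 electrons transferred.
Balancing gives Sn²⁺(aq) + Mn(s) → Sn(s) + Mn²⁺(aq); hence Q = [Mn²⁺(aq)] / [Sn²⁺(aq)] = 9.89 (log Q = 0.995).
Applying E = E° − (RT ln10/nF)·log Q gives +1.041 − (0.0591/2)(0.995) = +1.012 V.

+1.012 V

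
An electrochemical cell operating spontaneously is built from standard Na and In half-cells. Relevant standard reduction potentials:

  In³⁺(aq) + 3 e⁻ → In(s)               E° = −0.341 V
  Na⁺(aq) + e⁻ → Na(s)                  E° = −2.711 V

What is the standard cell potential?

Of the two couples in this cell, the one with the more positive reduction potential is reduced at the cathode: here that is In³⁺/In (−0.341 V); Na⁺/Na (−2.711 V) is the anode.
E°cell = E°(cathode) − E°(anode) = −0.341 − (−2.711) = +2.370 V.

+2.370 V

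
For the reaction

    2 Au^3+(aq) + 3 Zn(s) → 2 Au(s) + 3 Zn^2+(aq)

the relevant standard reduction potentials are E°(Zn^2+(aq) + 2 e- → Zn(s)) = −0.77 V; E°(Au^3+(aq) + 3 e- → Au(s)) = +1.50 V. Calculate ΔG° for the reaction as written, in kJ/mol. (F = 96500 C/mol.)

−1314 kJ/mol

In the reaction as written Au^3+(aq) is reduced, so the Au³⁺/Au couple is the cathode and Zn²⁺/Zn is the anode.
E°cell = +1.50 − (−0.77) = +2.27 V; balancing electrons gives n = 6.
ΔG° = −nFE°cell = −(6)(96500)(+2.27) J/mol = −1314 kJ/mol.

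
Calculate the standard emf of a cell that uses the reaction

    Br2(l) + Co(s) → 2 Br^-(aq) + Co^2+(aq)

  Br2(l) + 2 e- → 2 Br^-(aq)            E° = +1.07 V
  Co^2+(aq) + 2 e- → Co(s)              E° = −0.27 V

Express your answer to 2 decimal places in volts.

Br2(l) gains electrons, so the Br₂/Br⁻ couple is the cathode; the Co²⁺/Co couple is the anode.
E°cell = E°(cathode) − E°(anode) = +1.07 − (−0.27) = +1.34 V.
The positive value indicates the reaction is spontaneous as written.

+1.34 V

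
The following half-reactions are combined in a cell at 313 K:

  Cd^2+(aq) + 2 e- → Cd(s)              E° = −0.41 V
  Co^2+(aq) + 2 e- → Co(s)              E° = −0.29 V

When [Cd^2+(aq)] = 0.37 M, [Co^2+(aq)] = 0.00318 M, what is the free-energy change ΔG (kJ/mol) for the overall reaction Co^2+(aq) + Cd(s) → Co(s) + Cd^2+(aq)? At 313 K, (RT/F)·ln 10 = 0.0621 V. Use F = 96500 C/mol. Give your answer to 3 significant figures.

−10.8 kJ/mol

With Co²⁺/Co reduced at the cathode, E°cell = −0.29 − (−0.41) = +0.12 V and n = 2.
Q = [Cd^2+(aq)] / [Co^2+(aq)] = 116, so log Q = 2.066 and E = +0.12 − (0.0621/2)(2.066) = +0.0559 V.
Finally ΔG = −nFE = −(2)(96500 C/mol)(+0.0559 V) = −10.8 kJ/mol.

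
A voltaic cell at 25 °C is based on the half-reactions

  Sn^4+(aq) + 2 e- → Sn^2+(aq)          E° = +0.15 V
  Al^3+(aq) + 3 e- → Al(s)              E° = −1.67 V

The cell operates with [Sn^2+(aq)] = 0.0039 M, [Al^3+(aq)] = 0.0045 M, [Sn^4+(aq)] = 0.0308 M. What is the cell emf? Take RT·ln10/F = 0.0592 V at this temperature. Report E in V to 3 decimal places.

+1.893 V

Sn⁴⁺/Sn²⁺ is reduced (cathode, E° = +0.15 V) and Al³⁺/Al is oxidized (anode).
E°cell = E°cat − E°an = +0.15 − (−1.67) = +1.82 V; n = 6.
Balancing gives 3 Sn^4+(aq) + 2 Al(s) → 3 Sn^2+(aq) + 2 Al^3+(aq); hence Q = ([Sn^2+(aq)]^3·[Al^3+(aq)]^2) / [Sn^4+(aq)]^3 = 4.11×10^−8 (log Q = −7.386).
Applying E = E° − (RT ln10/nF)·log Q gives +1.82 − (0.0592/6)(−7.386) = +1.893 V.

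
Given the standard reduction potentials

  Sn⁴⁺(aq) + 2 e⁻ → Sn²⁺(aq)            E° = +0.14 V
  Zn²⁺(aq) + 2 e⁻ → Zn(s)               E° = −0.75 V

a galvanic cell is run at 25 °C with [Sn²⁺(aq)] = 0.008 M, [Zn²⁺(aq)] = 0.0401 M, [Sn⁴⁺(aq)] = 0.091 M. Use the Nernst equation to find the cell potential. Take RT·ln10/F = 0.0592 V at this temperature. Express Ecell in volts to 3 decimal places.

+0.963 V

Since E°(Sn⁴⁺/Sn²⁺) > E°(Zn²⁺/Zn), Sn⁴⁺/Sn²⁺ serves as the cathode.
E°cell = E°cat − E°an = +0.14 − (−0.75) = +0.89 V; n = 2.
The balanced reaction is Sn⁴⁺(aq) + Zn(s) → Sn²⁺(aq) + Zn²⁺(aq), so Q = ([Sn²⁺(aq)]·[Zn²⁺(aq)]) / [Sn⁴⁺(aq)] = 0.00353 and log Q = −2.453.
Applying E = E° − (RT ln10/nF)·log Q gives +0.89 − (0.0592/2)(−2.453) = +0.963 V.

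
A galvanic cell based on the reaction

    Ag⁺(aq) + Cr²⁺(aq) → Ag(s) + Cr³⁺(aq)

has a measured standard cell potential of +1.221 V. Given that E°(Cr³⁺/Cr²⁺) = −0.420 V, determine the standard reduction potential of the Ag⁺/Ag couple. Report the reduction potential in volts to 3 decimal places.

+0.801 V

In the reaction as written the Ag⁺/Ag couple is reduced (cathode) and Cr³⁺/Cr²⁺ is oxidized (anode), so E°cell = E°(Ag⁺/Ag) − E°(Cr³⁺/Cr²⁺).
E°(Ag⁺/Ag) = E°cell + E°(anode) = +1.221 + (−0.420) = +0.801 V.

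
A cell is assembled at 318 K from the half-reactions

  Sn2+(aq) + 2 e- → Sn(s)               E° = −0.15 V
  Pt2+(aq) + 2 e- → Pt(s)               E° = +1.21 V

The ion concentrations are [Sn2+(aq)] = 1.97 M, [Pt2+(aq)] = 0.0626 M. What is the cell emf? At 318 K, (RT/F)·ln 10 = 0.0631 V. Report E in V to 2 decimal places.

Pt²⁺/Pt is reduced (cathode, E° = +1.21 V) and Sn²⁺/Sn is oxidized (anode).
E°cell = E°cat − E°an = +1.21 − (−0.15) = +1.36 V; n = 2.
The balanced reaction is Pt2+(aq) + Sn(s) → Pt(s) + Sn2+(aq), so Q = [Sn2+(aq)] / [Pt2+(aq)] = 31.5 and log Q = 1.498.
Applying E = E° − (RT ln10/nF)·log Q gives +1.36 − (0.0631/2)(1.498) = +1.31 V.

+1.31 V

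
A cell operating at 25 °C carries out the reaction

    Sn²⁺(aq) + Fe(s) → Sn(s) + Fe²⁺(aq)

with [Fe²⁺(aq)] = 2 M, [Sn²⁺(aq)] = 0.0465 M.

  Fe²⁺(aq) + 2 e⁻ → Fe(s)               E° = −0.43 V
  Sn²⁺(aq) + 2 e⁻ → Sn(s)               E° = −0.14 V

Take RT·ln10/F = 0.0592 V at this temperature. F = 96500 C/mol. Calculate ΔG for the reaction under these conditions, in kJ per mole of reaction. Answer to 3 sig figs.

The standard cell potential is −0.14 − (−0.43) = +0.29 V, with n = 2 electrons in the balanced equation.
The reaction quotient is [Fe²⁺(aq)] / [Sn²⁺(aq)] = 43; by Nernst, E = +0.29 − (0.0592/2)(1.634) = +0.2416 V.
Then ΔG = −nFE = −2 × 96500 × +0.2416 J/mol = −46.6 kJ/mol.

−46.6 kJ/mol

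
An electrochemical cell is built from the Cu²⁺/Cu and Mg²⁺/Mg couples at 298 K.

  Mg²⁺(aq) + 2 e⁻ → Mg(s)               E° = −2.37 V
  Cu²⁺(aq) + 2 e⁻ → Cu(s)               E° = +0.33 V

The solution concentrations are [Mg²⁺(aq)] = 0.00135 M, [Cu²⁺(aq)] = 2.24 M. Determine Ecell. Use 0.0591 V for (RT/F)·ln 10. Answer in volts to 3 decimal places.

+2.795 V

The Cu²⁺/Cu couple has the more positive E°, so it is the cathode; Mg²⁺/Mg is the anode.
The standard potential is +0.33 − (−2.37) = +2.70 V and the balanced reaction transfers n = 2 electrons.
For the overall reaction Cu²⁺(aq) + Mg(s) → Cu(s) + Mg²⁺(aq), Q = [Mg²⁺(aq)] / [Cu²⁺(aq)] = 0.000603, giving log Q = −3.220.
By the Nernst equation, E = +2.70 − (0.0591/2)·(−3.220) = +2.795 V.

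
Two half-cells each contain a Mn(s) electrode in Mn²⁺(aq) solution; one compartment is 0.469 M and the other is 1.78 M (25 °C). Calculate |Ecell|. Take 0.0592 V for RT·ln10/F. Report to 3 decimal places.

For a concentration cell E°cell = 0, since both electrodes use the same couple.
The compartment with the higher Mn²⁺(aq) concentration (1.78 M) acts as the cathode; ions are reduced there and produced at the dilute (0.469 M) anode.
With n = 2, Ecell = −(0.0592/2)·log([dilute]/[conc]) = −(0.0592/2)·log(0.469/1.78) = +0.017 V.

0.017 V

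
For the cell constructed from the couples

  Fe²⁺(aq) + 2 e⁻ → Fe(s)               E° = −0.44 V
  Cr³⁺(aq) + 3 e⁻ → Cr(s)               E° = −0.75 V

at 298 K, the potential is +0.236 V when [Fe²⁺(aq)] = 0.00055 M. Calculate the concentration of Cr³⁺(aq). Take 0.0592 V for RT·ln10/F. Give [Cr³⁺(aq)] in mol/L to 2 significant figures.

With Fe²⁺/Fe at the cathode and Cr³⁺/Cr at the anode, E°cell = −0.44 − (−0.75) = +0.31 V (n = 6).
From the Nernst equation, log Q = n(E° − E)/0.0592 = 6·(+0.31 − (+0.236))/0.0592 = 7.500.
Balancing electrons gives 3 Fe²⁺(aq) + 2 Cr(s) → 3 Fe(s) + 2 Cr³⁺(aq); thus Q = [Cr³⁺(aq)]^2 / [Fe²⁺(aq)]^3.
Isolating [Cr³⁺(aq)] in Q = 10^{7.500} yields log [Cr³⁺(aq)] = −1.139, i.e. 0.073 M.

0.073 M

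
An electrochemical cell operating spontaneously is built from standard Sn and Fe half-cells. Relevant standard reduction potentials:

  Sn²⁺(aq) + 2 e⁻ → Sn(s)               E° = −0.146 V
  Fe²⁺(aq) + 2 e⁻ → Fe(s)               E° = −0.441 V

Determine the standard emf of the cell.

+0.295 V

Of the two couples in this cell, the one with the more positive reduction potential is reduced at the cathode: here that is Sn²⁺/Sn (−0.146 V); Fe²⁺/Fe (−0.441 V) is the anode.
E°cell = E°(cathode) − E°(anode) = −0.146 − (−0.441) = +0.295 V.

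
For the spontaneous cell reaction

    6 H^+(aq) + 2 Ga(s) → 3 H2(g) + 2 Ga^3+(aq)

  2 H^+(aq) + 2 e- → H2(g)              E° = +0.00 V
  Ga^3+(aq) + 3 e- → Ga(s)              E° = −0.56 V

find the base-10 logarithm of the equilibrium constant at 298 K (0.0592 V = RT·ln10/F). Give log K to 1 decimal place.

log K = 56.8

The 2H⁺/H₂ couple is reduced (cathode); E°cell = +0.00 − (−0.56) = +0.56 V with n = 6.
At equilibrium E = 0, so log K = nE°cell / 0.0592 = (6)(+0.56) / 0.0592 = 56.8.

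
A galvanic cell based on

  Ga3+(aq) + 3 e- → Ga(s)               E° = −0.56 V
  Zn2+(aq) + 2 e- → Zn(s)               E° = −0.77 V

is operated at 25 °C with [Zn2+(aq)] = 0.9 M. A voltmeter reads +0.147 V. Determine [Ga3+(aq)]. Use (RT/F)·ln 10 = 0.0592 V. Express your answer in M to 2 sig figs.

0.00055 M

The Ga³⁺/Ga couple has the larger reduction potential, so it is the cathode: E°cell = −0.56 − (−0.77) = +0.21 V and n = 6.
Rearranging E = E° − (0.0592/n)·log Q gives log Q = 6(+0.21 − (+0.147))/0.0592 = 6.385.
For 2 Ga3+(aq) + 3 Zn(s) → 2 Ga(s) + 3 Zn2+(aq), the reaction quotient is Q = [Zn2+(aq)]^3 / [Ga3+(aq)]^2.
Substituting the known concentrations and solving, log [Ga3+(aq)] = −3.261 and [Ga3+(aq)] = 0.00055 M.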